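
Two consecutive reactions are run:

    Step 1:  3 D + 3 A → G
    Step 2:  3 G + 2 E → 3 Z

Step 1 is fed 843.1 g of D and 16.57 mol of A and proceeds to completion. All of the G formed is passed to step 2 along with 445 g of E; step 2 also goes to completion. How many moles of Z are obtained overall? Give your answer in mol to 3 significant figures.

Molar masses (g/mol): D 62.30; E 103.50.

4.51 mol

Step 1:
n(D) = 843.1 / 62.30 = 13.53 mol
n(A) = 16.57 mol
n/ν for D = 13.53/3 = 4.510
n/ν for A = 16.57/3 = 5.523
Smallest n/ν is D → limiting reagent.
n(G) produced = (1/3) × 13.53 = 4.510 mol
Step 2:
n(G) available = 4.510 mol
n(E) = 445.0 / 103.50 = 4.300 mol
n/ν for G = 4.510/3 = 1.503
n/ν for E = 4.300/2 = 2.150
Smallest n/ν is G → limiting reagent.
n(Z) = (3/3) × 4.510 = 4.510 mol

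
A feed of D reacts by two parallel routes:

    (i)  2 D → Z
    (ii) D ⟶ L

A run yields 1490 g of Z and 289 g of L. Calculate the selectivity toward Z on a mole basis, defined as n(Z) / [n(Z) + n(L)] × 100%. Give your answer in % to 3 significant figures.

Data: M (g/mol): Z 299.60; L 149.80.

72.1 %

n(Z) = 1490 / 299.60 = 4.973 mol
n(L) = 289 / 149.80 = 1.929 mol
selectivity = 4.973/(4.973+1.929) × 100 = 72.05 %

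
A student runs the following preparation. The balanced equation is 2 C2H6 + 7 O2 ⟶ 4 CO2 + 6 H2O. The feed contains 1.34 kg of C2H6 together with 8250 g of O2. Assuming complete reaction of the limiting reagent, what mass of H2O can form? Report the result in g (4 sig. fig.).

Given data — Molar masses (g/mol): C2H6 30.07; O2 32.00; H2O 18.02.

n(C2H6) = 1.340×1000 / 30.07 = 44.56 mol
n(O2) = 8250 / 32.00 = 257.8 mol
n/ν for C2H6 = 44.56/2 = 22.28
n/ν for O2 = 257.8/7 = 36.83
Smallest n/ν is C2H6 → limiting reagent.
n(H2O) = (6/2) × 44.56 = 133.7 mol
mass = 133.7 × 18.02 = 2409 g

2409 g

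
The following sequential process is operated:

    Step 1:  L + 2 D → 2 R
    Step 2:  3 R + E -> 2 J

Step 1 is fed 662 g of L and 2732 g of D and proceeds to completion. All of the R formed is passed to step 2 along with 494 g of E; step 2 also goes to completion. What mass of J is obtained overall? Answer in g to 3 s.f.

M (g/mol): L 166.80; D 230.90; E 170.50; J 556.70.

Step 1:
n(L) = 662.0 / 166.80 = 3.969 mol
n(D) = 2732 / 230.90 = 11.83 mol
n/ν for L = 3.969/1 = 3.969
n/ν for D = 11.83/2 = 5.915
Smallest n/ν is L → limiting reagent.
n(R) produced = (2/1) × 3.969 = 7.938 mol
Step 2:
n(R) available = 7.938 mol
n(E) = 494.0 / 170.50 = 2.897 mol
n/ν for R = 7.938/3 = 2.646
n/ν for E = 2.897/1 = 2.897
Smallest n/ν is R → limiting reagent.
n(J) = (2/3) × 7.938 = 5.292 mol
mass = 5.292 × 556.70 = 2946 g

2950 g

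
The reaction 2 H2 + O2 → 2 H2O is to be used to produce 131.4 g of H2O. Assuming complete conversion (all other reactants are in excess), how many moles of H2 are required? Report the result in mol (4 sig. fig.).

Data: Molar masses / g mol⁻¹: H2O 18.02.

7.292 mol

n(H2O) = 131.4 / 18.02 = 7.292 mol
n(H2) = (2/2) × 7.292 = 7.292 mol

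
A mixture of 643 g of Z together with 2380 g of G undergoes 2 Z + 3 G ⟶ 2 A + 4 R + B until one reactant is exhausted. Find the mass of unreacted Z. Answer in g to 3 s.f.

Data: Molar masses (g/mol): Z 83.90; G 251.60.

n(Z) = 643.0 / 83.90 = 7.664 mol
n(G) = 2380 / 251.60 = 9.459 mol
n/ν for Z = 7.664/2 = 3.832
n/ν for G = 9.459/3 = 3.153
Smallest n/ν is G → limiting reagent.
Z consumed = (2/3) × 9.459 = 6.306 mol
Z remaining = 7.664 − 6.306 = 1.358 mol
mass = 1.358 × 83.90 = 113.9 g

114 g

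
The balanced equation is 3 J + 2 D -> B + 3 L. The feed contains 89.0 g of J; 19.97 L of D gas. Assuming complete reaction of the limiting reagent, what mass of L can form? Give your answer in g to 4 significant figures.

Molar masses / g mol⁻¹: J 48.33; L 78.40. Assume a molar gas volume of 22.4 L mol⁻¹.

n(J) = 89.00 / 48.33 = 1.842 mol
n(D) = 19.97 / 22.4 = 0.8915 mol
n/ν for J = 1.842/3 = 0.6140
n/ν for D = 0.8915/2 = 0.4458
Smallest n/ν is D → limiting reagent.
n(L) = (3/2) × 0.8915 = 1.337 mol
mass = 1.337 × 78.40 = 104.8 g

104.8 g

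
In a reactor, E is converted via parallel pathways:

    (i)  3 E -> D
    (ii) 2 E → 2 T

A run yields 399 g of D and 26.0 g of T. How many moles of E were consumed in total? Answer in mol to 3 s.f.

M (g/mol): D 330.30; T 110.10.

n(D) = 399 / 330.30 = 1.208 mol
n(T) = 26.0 / 110.10 = 0.2361 mol
n(E) via (i) = (3/1)×1.208 = 3.624 mol
n(E) via (ii) = (2/2)×0.2361 = 0.2361 mol
total n(E) = 3.624 + 0.2361 = 3.860 mol

3.86 mol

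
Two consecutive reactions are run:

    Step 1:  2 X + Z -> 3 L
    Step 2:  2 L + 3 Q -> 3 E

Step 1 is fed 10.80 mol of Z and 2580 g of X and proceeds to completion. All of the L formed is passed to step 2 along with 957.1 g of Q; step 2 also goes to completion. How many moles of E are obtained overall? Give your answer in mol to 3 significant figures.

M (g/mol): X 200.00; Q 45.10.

21.2 mol

Step 1:
n(Z) = 10.80 mol
n(X) = 2580 / 200.00 = 12.90 mol
n/ν for Z = 10.80/1 = 10.80
n/ν for X = 12.90/2 = 6.450
Smallest n/ν is X → limiting reagent.
n(L) produced = (3/2) × 12.90 = 19.35 mol
Step 2:
n(L) available = 19.35 mol
n(Q) = 957.1 / 45.10 = 21.22 mol
n/ν for L = 19.35/2 = 9.675
n/ν for Q = 21.22/3 = 7.073
Smallest n/ν is Q → limiting reagent.
n(E) = (3/3) × 21.22 = 21.22 mol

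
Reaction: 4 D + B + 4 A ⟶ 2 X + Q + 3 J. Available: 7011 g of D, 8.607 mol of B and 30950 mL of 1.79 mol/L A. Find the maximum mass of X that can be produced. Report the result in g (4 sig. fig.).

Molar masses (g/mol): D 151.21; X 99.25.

1708 g

n(D) = 7011 / 151.21 = 46.37 mol
n(B) = 8.607 mol
n(A) = 1.79 × 30950/1000 = 55.40 mol
n/ν → D: 11.59, B: 8.607, A: 13.85; B is limiting.
n(X) = (2/1) × 8.607 = 17.21 mol
mass = 17.21 × 99.25 = 1708 g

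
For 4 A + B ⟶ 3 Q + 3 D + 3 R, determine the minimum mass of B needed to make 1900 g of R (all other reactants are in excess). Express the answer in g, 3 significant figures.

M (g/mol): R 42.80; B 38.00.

562 g

n(R) = 1900 / 42.80 = 44.39 mol
n(B) = (1/3) × 44.39 = 14.80 mol
mass = 14.80 × 38.00 = 562.4 g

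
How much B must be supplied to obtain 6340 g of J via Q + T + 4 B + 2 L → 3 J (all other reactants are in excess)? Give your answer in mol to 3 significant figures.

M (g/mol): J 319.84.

n(J) = 6340 / 319.84 = 19.82 mol
n(B) = (4/3) × 19.82 = 26.43 mol

26.4 mol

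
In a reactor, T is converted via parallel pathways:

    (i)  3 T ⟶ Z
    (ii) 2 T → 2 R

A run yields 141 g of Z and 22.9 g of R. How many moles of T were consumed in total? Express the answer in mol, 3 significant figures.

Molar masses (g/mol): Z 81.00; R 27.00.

n(Z) = 141 / 81.00 = 1.741 mol
n(R) = 22.9 / 27.00 = 0.8481 mol
n(T) via (i) = (3/1)×1.741 = 5.223 mol
n(T) via (ii) = (2/2)×0.8481 = 0.8481 mol
total n(T) = 5.223 + 0.8481 = 6.071 mol

6.07 mol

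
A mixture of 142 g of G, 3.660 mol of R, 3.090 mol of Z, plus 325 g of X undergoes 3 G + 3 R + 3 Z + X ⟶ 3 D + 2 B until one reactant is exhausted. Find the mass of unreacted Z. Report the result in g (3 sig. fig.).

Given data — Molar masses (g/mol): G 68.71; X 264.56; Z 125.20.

128 g

n(G) = 142.0 / 68.71 = 2.067 mol
n(R) = 3.660 mol
n(Z) = 3.090 mol
n(X) = 325.0 / 264.56 = 1.228 mol
n/ν → G: 0.6890, R: 1.220, Z: 1.030, X: 1.228; G is limiting.
Z consumed = (3/3) × 2.067 = 2.067 mol
Z remaining = 3.090 − 2.067 = 1.023 mol
mass = 1.023 × 125.20 = 128.1 g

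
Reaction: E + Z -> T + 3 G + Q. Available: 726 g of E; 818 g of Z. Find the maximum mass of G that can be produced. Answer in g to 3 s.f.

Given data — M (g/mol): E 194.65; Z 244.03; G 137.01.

n(E) = 726.0 / 194.65 = 3.730 mol
n(Z) = 818.0 / 244.03 = 3.352 mol
n/ν → E: 3.730, Z: 3.352; Z is limiting.
n(G) = (3/1) × 3.352 = 10.06 mol
mass = 10.06 × 137.01 = 1378 g

1380 g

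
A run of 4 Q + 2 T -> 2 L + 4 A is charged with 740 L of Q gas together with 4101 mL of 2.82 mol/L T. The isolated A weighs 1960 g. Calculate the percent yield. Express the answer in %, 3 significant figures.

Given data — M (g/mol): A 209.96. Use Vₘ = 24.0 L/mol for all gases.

40.4 %

n(Q) = 740.0 / 24.0 = 30.83 mol
n(T) = 2.82 × 4101/1000 = 11.56 mol
n/ν for Q = 30.83/4 = 7.708
n/ν for T = 11.56/2 = 5.780
Smallest n/ν is T → limiting reagent.
theoretical n(A) = (4/2) × 11.56 = 23.12 mol → 4854 g
% yield = 1960 / 4854 × 100 = 40.38 %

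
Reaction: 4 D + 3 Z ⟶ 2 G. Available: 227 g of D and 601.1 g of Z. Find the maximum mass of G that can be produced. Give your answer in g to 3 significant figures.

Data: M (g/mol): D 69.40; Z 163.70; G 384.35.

n(D) = 227.0 / 69.40 = 3.271 mol
n(Z) = 601.1 / 163.70 = 3.672 mol
n/ν for D = 3.271/4 = 0.8178
n/ν for Z = 3.672/3 = 1.224
Smallest n/ν is D → limiting reagent.
n(G) = (2/4) × 3.271 = 1.636 mol
mass = 1.636 × 384.35 = 628.8 g

629 g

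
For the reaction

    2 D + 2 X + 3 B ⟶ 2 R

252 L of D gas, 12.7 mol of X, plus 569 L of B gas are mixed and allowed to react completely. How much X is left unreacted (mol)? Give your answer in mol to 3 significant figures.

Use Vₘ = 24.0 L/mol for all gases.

2.20 mol

n(D) = 252.0 / 24.0 = 10.50 mol
n(X) = 12.70 mol
n(B) = 569.0 / 24.0 = 23.71 mol
n/ν for D = 10.50/2 = 5.250
n/ν for X = 12.70/2 = 6.350
n/ν for B = 23.71/3 = 7.903
Smallest n/ν is D → limiting reagent.
X consumed = (2/2) × 10.50 = 10.50 mol
X remaining = 12.70 − 10.50 = 2.200 mol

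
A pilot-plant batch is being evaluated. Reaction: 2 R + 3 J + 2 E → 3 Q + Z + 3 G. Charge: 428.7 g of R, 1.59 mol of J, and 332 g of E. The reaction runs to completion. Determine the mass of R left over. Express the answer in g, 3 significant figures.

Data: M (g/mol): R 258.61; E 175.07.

155 g

n(R) = 428.7 / 258.61 = 1.658 mol
n(J) = 1.590 mol
n(E) = 332.0 / 175.07 = 1.896 mol
n/ν for R = 1.658/2 = 0.8290
n/ν for J = 1.590/3 = 0.5300
n/ν for E = 1.896/2 = 0.9480
Smallest n/ν is J → limiting reagent.
R consumed = (2/3) × 1.590 = 1.060 mol
R remaining = 1.658 − 1.060 = 0.5980 mol
mass = 0.5980 × 258.61 = 154.6 g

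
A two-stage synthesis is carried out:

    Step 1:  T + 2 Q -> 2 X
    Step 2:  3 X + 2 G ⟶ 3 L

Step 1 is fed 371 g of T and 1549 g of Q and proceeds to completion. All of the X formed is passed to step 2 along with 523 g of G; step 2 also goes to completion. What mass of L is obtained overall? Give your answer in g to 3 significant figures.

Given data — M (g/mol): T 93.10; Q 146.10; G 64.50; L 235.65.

1880 g

Step 1:
n(T) = 371.0 / 93.10 = 3.985 mol
n(Q) = 1549 / 146.10 = 10.60 mol
n/ν for T = 3.985/1 = 3.985
n/ν for Q = 10.60/2 = 5.300
Smallest n/ν is T → limiting reagent.
n(X) produced = (2/1) × 3.985 = 7.970 mol
Step 2:
n(X) available = 7.970 mol
n(G) = 523.0 / 64.50 = 8.109 mol
n/ν for X = 7.970/3 = 2.657
n/ν for G = 8.109/2 = 4.055
Smallest n/ν is X → limiting reagent.
n(L) = (3/3) × 7.970 = 7.970 mol
mass = 7.970 × 235.65 = 1878 g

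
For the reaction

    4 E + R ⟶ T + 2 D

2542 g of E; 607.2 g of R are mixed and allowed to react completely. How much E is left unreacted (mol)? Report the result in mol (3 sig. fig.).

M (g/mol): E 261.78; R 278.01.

0.974 mol

n(E) = 2542 / 261.78 = 9.710 mol
n(R) = 607.2 / 278.01 = 2.184 mol
n/ν for E = 9.710/4 = 2.428
n/ν for R = 2.184/1 = 2.184
Smallest n/ν is R → limiting reagent.
E consumed = (4/1) × 2.184 = 8.736 mol
E remaining = 9.710 − 8.736 = 0.9740 mol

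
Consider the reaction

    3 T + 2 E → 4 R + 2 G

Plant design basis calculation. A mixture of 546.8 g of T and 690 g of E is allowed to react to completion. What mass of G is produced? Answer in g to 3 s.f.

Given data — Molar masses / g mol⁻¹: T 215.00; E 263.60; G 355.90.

603 g

n(T) = 546.8 / 215.00 = 2.543 mol
n(E) = 690.0 / 263.60 = 2.618 mol
n/ν for T = 2.543/3 = 0.8477
n/ν for E = 2.618/2 = 1.309
Smallest n/ν is T → limiting reagent.
n(G) = (2/3) × 2.543 = 1.695 mol
mass = 1.695 × 355.90 = 603.3 g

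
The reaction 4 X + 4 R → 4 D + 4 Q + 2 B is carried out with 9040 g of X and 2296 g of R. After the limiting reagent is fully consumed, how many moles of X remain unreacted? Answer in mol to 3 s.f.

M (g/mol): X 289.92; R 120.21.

12.1 mol

n(X) = 9040 / 289.92 = 31.18 mol
n(R) = 2296 / 120.21 = 19.10 mol
n/ν for X = 31.18/4 = 7.795
n/ν for R = 19.10/4 = 4.775
Smallest n/ν is R → limiting reagent.
X consumed = (4/4) × 19.10 = 19.10 mol
X remaining = 31.18 − 19.10 = 12.08 mol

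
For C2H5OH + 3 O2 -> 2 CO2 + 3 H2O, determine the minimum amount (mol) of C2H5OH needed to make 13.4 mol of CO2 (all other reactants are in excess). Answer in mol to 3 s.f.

n(CO2) = 13.40 mol
n(C2H5OH) = (1/2) × 13.40 = 6.700 mol

6.70 mol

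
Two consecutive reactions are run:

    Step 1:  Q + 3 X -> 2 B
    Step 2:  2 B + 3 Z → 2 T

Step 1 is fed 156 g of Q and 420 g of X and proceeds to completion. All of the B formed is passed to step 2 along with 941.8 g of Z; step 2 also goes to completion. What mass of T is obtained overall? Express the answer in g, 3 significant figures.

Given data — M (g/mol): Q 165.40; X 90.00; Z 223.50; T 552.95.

1040 g

Step 1:
n(Q) = 156.0 / 165.40 = 0.9432 mol
n(X) = 420.0 / 90.00 = 4.667 mol
n/ν → Q: 0.9432, X: 1.556; Q is limiting.
n(B) produced = (2/1) × 0.9432 = 1.886 mol
Step 2:
n(B) available = 1.886 mol
n(Z) = 941.8 / 223.50 = 4.214 mol
n/ν → B: 0.9430, Z: 1.405; B is limiting.
n(T) = (2/2) × 1.886 = 1.886 mol
mass = 1.886 × 552.95 = 1043 g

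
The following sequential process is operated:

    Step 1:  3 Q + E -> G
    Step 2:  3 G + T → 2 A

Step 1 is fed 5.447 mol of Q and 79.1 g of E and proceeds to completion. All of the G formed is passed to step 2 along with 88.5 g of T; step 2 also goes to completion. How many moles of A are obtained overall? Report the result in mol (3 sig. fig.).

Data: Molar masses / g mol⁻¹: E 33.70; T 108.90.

1.21 mol

Step 1:
n(Q) = 5.447 mol
n(E) = 79.10 / 33.70 = 2.347 mol
n/ν for Q = 5.447/3 = 1.816
n/ν for E = 2.347/1 = 2.347
Smallest n/ν is Q → limiting reagent.
n(G) produced = (1/3) × 5.447 = 1.816 mol
Step 2:
n(G) available = 1.816 mol
n(T) = 88.50 / 108.90 = 0.8127 mol
n/ν for G = 1.816/3 = 0.6053
n/ν for T = 0.8127/1 = 0.8127
Smallest n/ν is G → limiting reagent.
n(A) = (2/3) × 1.816 = 1.211 mol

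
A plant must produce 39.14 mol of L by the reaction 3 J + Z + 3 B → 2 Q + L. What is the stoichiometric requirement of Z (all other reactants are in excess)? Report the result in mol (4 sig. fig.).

39.14 mol

n(L) = 39.14 mol
n(Z) = (1/1) × 39.14 = 39.14 mol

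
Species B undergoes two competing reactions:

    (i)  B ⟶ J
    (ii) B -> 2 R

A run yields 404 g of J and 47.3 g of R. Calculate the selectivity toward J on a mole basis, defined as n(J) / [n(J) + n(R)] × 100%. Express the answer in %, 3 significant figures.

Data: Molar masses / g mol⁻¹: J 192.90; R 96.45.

n(J) = 404 / 192.90 = 2.094 mol
n(R) = 47.3 / 96.45 = 0.4904 mol
selectivity = 2.094/(2.094+0.4904) × 100 = 81.02 %

81.0 %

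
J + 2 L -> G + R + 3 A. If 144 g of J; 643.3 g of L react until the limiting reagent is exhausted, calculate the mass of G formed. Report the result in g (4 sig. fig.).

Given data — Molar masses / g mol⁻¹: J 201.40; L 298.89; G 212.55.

n(J) = 144.0 / 201.40 = 0.7150 mol
n(L) = 643.3 / 298.89 = 2.152 mol
n/ν for J = 0.7150/1 = 0.7150
n/ν for L = 2.152/2 = 1.076
Smallest n/ν is J → limiting reagent.
n(G) = (1/1) × 0.7150 = 0.7150 mol
mass = 0.7150 × 212.55 = 152.0 g

152.0 g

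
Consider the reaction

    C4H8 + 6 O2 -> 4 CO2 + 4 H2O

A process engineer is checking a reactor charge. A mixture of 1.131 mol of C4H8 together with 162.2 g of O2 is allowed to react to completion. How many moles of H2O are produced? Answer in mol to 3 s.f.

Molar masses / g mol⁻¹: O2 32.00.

3.38 mol

n(C4H8) = 1.131 mol
n(O2) = 162.2 / 32.00 = 5.069 mol
n/ν → C4H8: 1.131, O2: 0.8448; O2 is limiting.
n(H2O) = (4/6) × 5.069 = 3.379 mol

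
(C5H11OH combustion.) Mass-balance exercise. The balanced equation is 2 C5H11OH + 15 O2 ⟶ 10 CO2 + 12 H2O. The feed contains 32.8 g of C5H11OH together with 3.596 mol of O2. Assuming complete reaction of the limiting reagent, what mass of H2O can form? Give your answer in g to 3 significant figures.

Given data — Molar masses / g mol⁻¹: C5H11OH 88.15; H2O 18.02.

n(C5H11OH) = 32.80 / 88.15 = 0.3721 mol
n(O2) = 3.596 mol
n/ν → C5H11OH: 0.1861, O2: 0.2397; C5H11OH is limiting.
n(H2O) = (12/2) × 0.3721 = 2.233 mol
mass = 2.233 × 18.02 = 40.24 g

40.2 g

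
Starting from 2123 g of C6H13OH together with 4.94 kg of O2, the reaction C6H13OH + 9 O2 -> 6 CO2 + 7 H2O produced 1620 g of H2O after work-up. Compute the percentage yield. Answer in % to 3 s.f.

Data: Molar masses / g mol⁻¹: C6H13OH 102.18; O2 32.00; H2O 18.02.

74.9 %

n(C6H13OH) = 2123 / 102.18 = 20.78 mol
n(O2) = 4.940×1000 / 32.00 = 154.4 mol
n/ν → C6H13OH: 20.78, O2: 17.16; O2 is limiting.
theoretical n(H2O) = (7/9) × 154.4 = 120.1 mol → 2164 g
% yield = 1620 / 2164 × 100 = 74.86 %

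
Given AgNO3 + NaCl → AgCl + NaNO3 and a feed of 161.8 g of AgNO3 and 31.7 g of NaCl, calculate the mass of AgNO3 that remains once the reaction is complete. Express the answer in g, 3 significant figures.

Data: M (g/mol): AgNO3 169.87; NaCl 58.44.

69.7 g

n(AgNO3) = 161.8 / 169.87 = 0.9525 mol
n(NaCl) = 31.70 / 58.44 = 0.5424 mol
n/ν for AgNO3 = 0.9525/1 = 0.9525
n/ν for NaCl = 0.5424/1 = 0.5424
Smallest n/ν is NaCl → limiting reagent.
AgNO3 consumed = (1/1) × 0.5424 = 0.5424 mol
AgNO3 remaining = 0.9525 − 0.5424 = 0.4101 mol
mass = 0.4101 × 169.87 = 69.66 g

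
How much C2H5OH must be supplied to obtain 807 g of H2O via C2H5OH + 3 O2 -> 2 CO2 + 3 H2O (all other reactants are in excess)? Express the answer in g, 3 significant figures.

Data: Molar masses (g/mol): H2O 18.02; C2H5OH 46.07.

688 g

n(H2O) = 807 / 18.02 = 44.78 mol
n(C2H5OH) = (1/3) × 44.78 = 14.93 mol
mass = 14.93 × 46.07 = 687.8 g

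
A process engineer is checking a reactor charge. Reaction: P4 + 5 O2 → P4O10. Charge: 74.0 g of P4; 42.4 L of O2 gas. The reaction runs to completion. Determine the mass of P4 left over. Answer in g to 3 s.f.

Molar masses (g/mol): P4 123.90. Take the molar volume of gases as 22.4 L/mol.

27.1 g

n(P4) = 74.00 / 123.90 = 0.5973 mol
n(O2) = 42.40 / 22.4 = 1.893 mol
n/ν → P4: 0.5973, O2: 0.3786; O2 is limiting.
P4 consumed = (1/5) × 1.893 = 0.3786 mol
P4 remaining = 0.5973 − 0.3786 = 0.2187 mol
mass = 0.2187 × 123.90 = 27.10 g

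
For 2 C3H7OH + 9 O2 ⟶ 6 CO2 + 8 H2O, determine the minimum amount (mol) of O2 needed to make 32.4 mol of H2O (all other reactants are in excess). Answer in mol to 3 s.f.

n(H2O) = 32.40 mol
n(O2) = (9/8) × 32.40 = 36.45 mol

36.5 mol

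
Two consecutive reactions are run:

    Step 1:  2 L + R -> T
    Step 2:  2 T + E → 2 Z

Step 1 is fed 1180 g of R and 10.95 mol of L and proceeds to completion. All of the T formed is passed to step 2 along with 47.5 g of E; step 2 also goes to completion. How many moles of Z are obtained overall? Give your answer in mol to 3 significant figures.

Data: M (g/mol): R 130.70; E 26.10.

Step 1:
n(R) = 1180 / 130.70 = 9.028 mol
n(L) = 10.95 mol
n/ν for R = 9.028/1 = 9.028
n/ν for L = 10.95/2 = 5.475
Smallest n/ν is L → limiting reagent.
n(T) produced = (1/2) × 10.95 = 5.475 mol
Step 2:
n(T) available = 5.475 mol
n(E) = 47.50 / 26.10 = 1.820 mol
n/ν for T = 5.475/2 = 2.738
n/ν for E = 1.820/1 = 1.820
Smallest n/ν is E → limiting reagent.
n(Z) = (2/1) × 1.820 = 3.640 mol

3.64 mol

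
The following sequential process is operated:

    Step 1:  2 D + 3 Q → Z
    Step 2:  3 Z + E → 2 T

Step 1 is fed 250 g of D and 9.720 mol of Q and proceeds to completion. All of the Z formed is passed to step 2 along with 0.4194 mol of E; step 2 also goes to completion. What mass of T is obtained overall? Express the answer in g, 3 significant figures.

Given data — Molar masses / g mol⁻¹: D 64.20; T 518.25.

Step 1:
n(D) = 250.0 / 64.20 = 3.894 mol
n(Q) = 9.720 mol
n/ν → D: 1.947, Q: 3.240; D is limiting.
n(Z) produced = (1/2) × 3.894 = 1.947 mol
Step 2:
n(Z) available = 1.947 mol
n(E) = 0.4194 mol
n/ν → Z: 0.6490, E: 0.4194; E is limiting.
n(T) = (2/1) × 0.4194 = 0.8388 mol
mass = 0.8388 × 518.25 = 434.7 g

435 g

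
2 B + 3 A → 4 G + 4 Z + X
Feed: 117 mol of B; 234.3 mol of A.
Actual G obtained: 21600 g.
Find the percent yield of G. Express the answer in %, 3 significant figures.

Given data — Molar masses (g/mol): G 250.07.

36.9 %

n(B) = 117.0 mol
n(A) = 234.3 mol
n/ν for B = 117.0/2 = 58.50
n/ν for A = 234.3/3 = 78.10
Smallest n/ν is B → limiting reagent.
theoretical n(G) = (4/2) × 117.0 = 234.0 mol → 58520 g
% yield = 21600 / 58520 × 100 = 36.91 %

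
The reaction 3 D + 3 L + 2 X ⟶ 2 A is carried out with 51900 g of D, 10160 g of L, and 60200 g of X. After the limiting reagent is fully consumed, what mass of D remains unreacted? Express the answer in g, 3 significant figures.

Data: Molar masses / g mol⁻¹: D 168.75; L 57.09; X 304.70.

21900 g

n(D) = 51900 / 168.75 = 307.6 mol
n(L) = 10160 / 57.09 = 178.0 mol
n(X) = 60200 / 304.70 = 197.6 mol
n/ν → D: 102.5, L: 59.33, X: 98.80; L is limiting.
D consumed = (3/3) × 178.0 = 178.0 mol
D remaining = 307.6 − 178.0 = 129.6 mol
mass = 129.6 × 168.75 = 21870 g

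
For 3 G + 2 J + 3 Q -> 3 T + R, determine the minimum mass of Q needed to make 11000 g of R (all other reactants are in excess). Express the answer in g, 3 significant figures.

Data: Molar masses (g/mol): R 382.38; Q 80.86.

6980 g

n(R) = 11000 / 382.38 = 28.77 mol
n(Q) = (3/1) × 28.77 = 86.31 mol
mass = 86.31 × 80.86 = 6979 g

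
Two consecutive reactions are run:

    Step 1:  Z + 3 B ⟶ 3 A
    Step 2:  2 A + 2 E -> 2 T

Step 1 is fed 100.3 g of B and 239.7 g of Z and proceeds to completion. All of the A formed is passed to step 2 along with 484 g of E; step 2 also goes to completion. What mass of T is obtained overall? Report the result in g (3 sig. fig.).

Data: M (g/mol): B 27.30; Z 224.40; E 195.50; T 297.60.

Step 1:
n(B) = 100.3 / 27.30 = 3.674 mol
n(Z) = 239.7 / 224.40 = 1.068 mol
n/ν → B: 1.225, Z: 1.068; Z is limiting.
n(A) produced = (3/1) × 1.068 = 3.204 mol
Step 2:
n(A) available = 3.204 mol
n(E) = 484.0 / 195.50 = 2.476 mol
n/ν → A: 1.602, E: 1.238; E is limiting.
n(T) = (2/2) × 2.476 = 2.476 mol
mass = 2.476 × 297.60 = 736.9 g

737 g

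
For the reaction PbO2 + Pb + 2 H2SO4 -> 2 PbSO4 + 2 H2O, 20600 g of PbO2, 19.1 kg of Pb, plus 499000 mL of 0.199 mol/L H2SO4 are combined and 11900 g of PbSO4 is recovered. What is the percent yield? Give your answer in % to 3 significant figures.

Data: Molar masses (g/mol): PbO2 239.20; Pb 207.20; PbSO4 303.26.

39.5 %

n(PbO2) = 20600 / 239.20 = 86.12 mol
n(Pb) = 19.10×1000 / 207.20 = 92.18 mol
n(H2SO4) = 0.199 × 499000/1000 = 99.30 mol
n/ν → PbO2: 86.12, Pb: 92.18, H2SO4: 49.65; H2SO4 is limiting.
theoretical n(PbSO4) = (2/2) × 99.30 = 99.30 mol → 30110 g
% yield = 11900 / 30110 × 100 = 39.52 %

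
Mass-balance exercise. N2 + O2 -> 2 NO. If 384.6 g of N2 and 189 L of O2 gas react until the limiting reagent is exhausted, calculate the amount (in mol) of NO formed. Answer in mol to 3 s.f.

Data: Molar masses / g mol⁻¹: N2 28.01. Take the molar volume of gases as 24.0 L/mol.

15.8 mol

n(N2) = 384.6 / 28.01 = 13.73 mol
n(O2) = 189.0 / 24.0 = 7.875 mol
n/ν for N2 = 13.73/1 = 13.73
n/ν for O2 = 7.875/1 = 7.875
Smallest n/ν is O2 → limiting reagent.
n(NO) = (2/1) × 7.875 = 15.75 mol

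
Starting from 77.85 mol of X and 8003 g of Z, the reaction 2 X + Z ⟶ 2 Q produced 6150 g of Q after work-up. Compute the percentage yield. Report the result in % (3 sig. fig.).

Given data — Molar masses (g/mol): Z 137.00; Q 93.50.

n(X) = 77.85 mol
n(Z) = 8003 / 137.00 = 58.42 mol
n/ν for X = 77.85/2 = 38.93
n/ν for Z = 58.42/1 = 58.42
Smallest n/ν is X → limiting reagent.
theoretical n(Q) = (2/2) × 77.85 = 77.85 mol → 7279 g
% yield = 6150 / 7279 × 100 = 84.49 %

84.5 %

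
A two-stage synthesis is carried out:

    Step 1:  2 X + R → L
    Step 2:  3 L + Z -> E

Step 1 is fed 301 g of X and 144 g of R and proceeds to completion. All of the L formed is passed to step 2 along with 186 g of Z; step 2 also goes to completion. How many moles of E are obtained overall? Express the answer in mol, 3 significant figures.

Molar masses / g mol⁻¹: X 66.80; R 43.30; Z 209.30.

Step 1:
n(X) = 301.0 / 66.80 = 4.506 mol
n(R) = 144.0 / 43.30 = 3.326 mol
n/ν for X = 4.506/2 = 2.253
n/ν for R = 3.326/1 = 3.326
Smallest n/ν is X → limiting reagent.
n(L) produced = (1/2) × 4.506 = 2.253 mol
Step 2:
n(L) available = 2.253 mol
n(Z) = 186.0 / 209.30 = 0.8887 mol
n/ν for L = 2.253/3 = 0.7510
n/ν for Z = 0.8887/1 = 0.8887
Smallest n/ν is L → limiting reagent.
n(E) = (1/3) × 2.253 = 0.7510 mol

0.751 mol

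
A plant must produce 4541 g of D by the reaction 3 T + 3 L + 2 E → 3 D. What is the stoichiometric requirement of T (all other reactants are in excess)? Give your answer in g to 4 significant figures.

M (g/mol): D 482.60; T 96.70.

n(D) = 4541 / 482.60 = 9.409 mol
n(T) = (3/3) × 9.409 = 9.409 mol
mass = 9.409 × 96.70 = 909.9 g

909.9 g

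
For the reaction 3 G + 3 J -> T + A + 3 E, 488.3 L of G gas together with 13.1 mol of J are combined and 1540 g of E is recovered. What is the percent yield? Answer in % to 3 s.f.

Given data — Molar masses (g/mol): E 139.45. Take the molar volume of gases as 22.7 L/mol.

84.3 %

n(G) = 488.3 / 22.7 = 21.51 mol
n(J) = 13.10 mol
n/ν → G: 7.170, J: 4.367; J is limiting.
theoretical n(E) = (3/3) × 13.10 = 13.10 mol → 1827 g
% yield = 1540 / 1827 × 100 = 84.29 %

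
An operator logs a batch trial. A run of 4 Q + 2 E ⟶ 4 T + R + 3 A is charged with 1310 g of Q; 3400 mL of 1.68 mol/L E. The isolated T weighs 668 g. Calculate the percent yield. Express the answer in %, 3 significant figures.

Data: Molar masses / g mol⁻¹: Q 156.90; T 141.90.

56.4 %

n(Q) = 1310 / 156.90 = 8.349 mol
n(E) = 1.68 × 3400/1000 = 5.712 mol
n/ν → Q: 2.087, E: 2.856; Q is limiting.
theoretical n(T) = (4/4) × 8.349 = 8.349 mol → 1185 g
% yield = 668 / 1185 × 100 = 56.37 %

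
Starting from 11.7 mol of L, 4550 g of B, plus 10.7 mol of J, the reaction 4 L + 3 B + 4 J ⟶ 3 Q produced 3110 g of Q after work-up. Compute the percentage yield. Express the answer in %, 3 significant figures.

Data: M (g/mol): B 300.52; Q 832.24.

46.6 %

n(L) = 11.70 mol
n(B) = 4550 / 300.52 = 15.14 mol
n(J) = 10.70 mol
n/ν → L: 2.925, B: 5.047, J: 2.675; J is limiting.
theoretical n(Q) = (3/4) × 10.70 = 8.025 mol → 6679 g
% yield = 3110 / 6679 × 100 = 46.56 %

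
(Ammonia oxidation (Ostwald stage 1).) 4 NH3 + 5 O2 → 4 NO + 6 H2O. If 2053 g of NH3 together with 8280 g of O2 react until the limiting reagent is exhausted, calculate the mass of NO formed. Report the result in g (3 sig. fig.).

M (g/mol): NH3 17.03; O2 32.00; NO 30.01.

n(NH3) = 2053 / 17.03 = 120.6 mol
n(O2) = 8280 / 32.00 = 258.8 mol
n/ν for NH3 = 120.6/4 = 30.15
n/ν for O2 = 258.8/5 = 51.76
Smallest n/ν is NH3 → limiting reagent.
n(NO) = (4/4) × 120.6 = 120.6 mol
mass = 120.6 × 30.01 = 3619 g

3620 g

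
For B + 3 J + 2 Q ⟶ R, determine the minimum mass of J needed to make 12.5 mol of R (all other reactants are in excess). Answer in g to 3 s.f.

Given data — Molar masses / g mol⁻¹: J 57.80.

2170 g

n(R) = 12.50 mol
n(J) = (3/1) × 12.50 = 37.50 mol
mass = 37.50 × 57.80 = 2168 g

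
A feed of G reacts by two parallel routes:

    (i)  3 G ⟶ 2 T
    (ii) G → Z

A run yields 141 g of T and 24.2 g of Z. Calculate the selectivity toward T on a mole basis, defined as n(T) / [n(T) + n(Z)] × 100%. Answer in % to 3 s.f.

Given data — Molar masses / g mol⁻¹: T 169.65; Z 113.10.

79.5 %

n(T) = 141 / 169.65 = 0.8311 mol
n(Z) = 24.2 / 113.10 = 0.2140 mol
selectivity = 0.8311/(0.8311+0.2140) × 100 = 79.52 %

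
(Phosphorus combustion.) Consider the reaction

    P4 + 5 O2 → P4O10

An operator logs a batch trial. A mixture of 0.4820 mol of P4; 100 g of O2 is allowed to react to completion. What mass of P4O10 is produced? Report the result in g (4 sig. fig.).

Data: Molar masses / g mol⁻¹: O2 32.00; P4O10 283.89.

n(P4) = 0.4820 mol
n(O2) = 100.0 / 32.00 = 3.125 mol
n/ν for P4 = 0.4820/1 = 0.4820
n/ν for O2 = 3.125/5 = 0.6250
Smallest n/ν is P4 → limiting reagent.
n(P4O10) = (1/1) × 0.4820 = 0.4820 mol
mass = 0.4820 × 283.89 = 136.8 g

136.8 g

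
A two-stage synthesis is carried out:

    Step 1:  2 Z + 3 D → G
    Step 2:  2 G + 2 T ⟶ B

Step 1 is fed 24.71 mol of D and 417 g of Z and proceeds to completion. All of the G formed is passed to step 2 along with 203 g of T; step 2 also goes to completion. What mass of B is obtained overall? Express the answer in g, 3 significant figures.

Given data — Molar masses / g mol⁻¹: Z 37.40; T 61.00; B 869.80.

Step 1:
n(D) = 24.71 mol
n(Z) = 417.0 / 37.40 = 11.15 mol
n/ν → D: 8.237, Z: 5.575; Z is limiting.
n(G) produced = (1/2) × 11.15 = 5.575 mol
Step 2:
n(G) available = 5.575 mol
n(T) = 203.0 / 61.00 = 3.328 mol
n/ν → G: 2.788, T: 1.664; T is limiting.
n(B) = (1/2) × 3.328 = 1.664 mol
mass = 1.664 × 869.80 = 1447 g

1450 g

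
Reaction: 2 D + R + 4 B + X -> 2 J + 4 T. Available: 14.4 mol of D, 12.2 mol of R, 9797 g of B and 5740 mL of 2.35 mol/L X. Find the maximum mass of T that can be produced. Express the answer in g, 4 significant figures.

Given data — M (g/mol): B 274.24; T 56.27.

n(D) = 14.40 mol
n(R) = 12.20 mol
n(B) = 9797 / 274.24 = 35.72 mol
n(X) = 2.35 × 5740/1000 = 13.49 mol
n/ν → D: 7.200, R: 12.20, B: 8.930, X: 13.49; D is limiting.
n(T) = (4/2) × 14.40 = 28.80 mol
mass = 28.80 × 56.27 = 1621 g

1621 g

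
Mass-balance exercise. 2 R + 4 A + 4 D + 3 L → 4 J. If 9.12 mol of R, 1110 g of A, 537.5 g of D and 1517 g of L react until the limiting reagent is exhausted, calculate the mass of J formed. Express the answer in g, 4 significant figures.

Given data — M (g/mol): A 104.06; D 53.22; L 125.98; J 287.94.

n(R) = 9.120 mol
n(A) = 1110 / 104.06 = 10.67 mol
n(D) = 537.5 / 53.22 = 10.10 mol
n(L) = 1517 / 125.98 = 12.04 mol
n/ν → R: 4.560, A: 2.668, D: 2.525, L: 4.013; D is limiting.
n(J) = (4/4) × 10.10 = 10.10 mol
mass = 10.10 × 287.94 = 2908 g

2908 g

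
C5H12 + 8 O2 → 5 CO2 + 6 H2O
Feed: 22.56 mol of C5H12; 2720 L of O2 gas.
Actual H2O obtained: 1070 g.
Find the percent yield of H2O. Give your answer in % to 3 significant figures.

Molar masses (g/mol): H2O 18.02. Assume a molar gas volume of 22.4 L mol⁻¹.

65.2 %

n(C5H12) = 22.56 mol
n(O2) = 2720 / 22.4 = 121.4 mol
n/ν → C5H12: 22.56, O2: 15.18; O2 is limiting.
theoretical n(H2O) = (6/8) × 121.4 = 91.05 mol → 1641 g
% yield = 1070 / 1641 × 100 = 65.20 %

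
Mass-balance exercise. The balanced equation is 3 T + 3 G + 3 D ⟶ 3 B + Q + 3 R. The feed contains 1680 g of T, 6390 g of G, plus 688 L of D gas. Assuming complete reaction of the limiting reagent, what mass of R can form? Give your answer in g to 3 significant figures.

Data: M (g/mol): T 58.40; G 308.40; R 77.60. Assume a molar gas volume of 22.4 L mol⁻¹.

n(T) = 1680 / 58.40 = 28.77 mol
n(G) = 6390 / 308.40 = 20.72 mol
n(D) = 688.0 / 22.4 = 30.71 mol
n/ν → T: 9.590, G: 6.907, D: 10.24; G is limiting.
n(R) = (3/3) × 20.72 = 20.72 mol
mass = 20.72 × 77.60 = 1608 g

1610 g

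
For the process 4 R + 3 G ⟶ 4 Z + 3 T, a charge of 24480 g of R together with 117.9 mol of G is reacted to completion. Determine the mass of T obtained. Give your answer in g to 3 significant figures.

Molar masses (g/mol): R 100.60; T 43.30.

5110 g

n(R) = 24480 / 100.60 = 243.3 mol
n(G) = 117.9 mol
n/ν for R = 243.3/4 = 60.83
n/ν for G = 117.9/3 = 39.30
Smallest n/ν is G → limiting reagent.
n(T) = (3/3) × 117.9 = 117.9 mol
mass = 117.9 × 43.30 = 5105 g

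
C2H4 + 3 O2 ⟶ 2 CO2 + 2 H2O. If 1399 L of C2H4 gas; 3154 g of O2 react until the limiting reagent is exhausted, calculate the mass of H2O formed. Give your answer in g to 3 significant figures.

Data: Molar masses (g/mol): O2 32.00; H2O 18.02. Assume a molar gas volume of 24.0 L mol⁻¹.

n(C2H4) = 1399 / 24.0 = 58.29 mol
n(O2) = 3154 / 32.00 = 98.56 mol
n/ν → C2H4: 58.29, O2: 32.85; O2 is limiting.
n(H2O) = (2/3) × 98.56 = 65.71 mol
mass = 65.71 × 18.02 = 1184 g

1180 g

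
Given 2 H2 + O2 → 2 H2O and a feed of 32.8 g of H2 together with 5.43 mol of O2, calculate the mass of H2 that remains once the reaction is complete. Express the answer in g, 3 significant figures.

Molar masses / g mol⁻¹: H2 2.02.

10.9 g

n(H2) = 32.80 / 2.02 = 16.24 mol
n(O2) = 5.430 mol
n/ν → H2: 8.120, O2: 5.430; O2 is limiting.
H2 consumed = (2/1) × 5.430 = 10.86 mol
H2 remaining = 16.24 − 10.86 = 5.380 mol
mass = 5.380 × 2.02 = 10.87 g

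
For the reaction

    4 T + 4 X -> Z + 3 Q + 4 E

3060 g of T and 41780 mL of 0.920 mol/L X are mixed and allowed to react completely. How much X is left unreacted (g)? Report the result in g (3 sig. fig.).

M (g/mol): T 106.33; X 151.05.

1460 g

n(T) = 3060 / 106.33 = 28.78 mol
n(X) = 0.920 × 41780/1000 = 38.44 mol
n/ν for T = 28.78/4 = 7.195
n/ν for X = 38.44/4 = 9.610
Smallest n/ν is T → limiting reagent.
X consumed = (4/4) × 28.78 = 28.78 mol
X remaining = 38.44 − 28.78 = 9.660 mol
mass = 9.660 × 151.05 = 1459 g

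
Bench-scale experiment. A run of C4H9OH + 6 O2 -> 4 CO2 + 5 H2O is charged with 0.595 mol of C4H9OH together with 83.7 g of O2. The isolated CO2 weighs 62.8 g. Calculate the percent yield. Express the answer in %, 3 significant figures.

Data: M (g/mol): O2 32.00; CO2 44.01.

81.8 %

n(C4H9OH) = 0.5950 mol
n(O2) = 83.70 / 32.00 = 2.616 mol
n/ν for C4H9OH = 0.5950/1 = 0.5950
n/ν for O2 = 2.616/6 = 0.4360
Smallest n/ν is O2 → limiting reagent.
theoretical n(CO2) = (4/6) × 2.616 = 1.744 mol → 76.75 g
% yield = 62.8 / 76.75 × 100 = 81.82 %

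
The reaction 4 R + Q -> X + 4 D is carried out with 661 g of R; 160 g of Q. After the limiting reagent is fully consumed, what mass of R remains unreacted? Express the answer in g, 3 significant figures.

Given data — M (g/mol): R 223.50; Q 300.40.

n(R) = 661.0 / 223.50 = 2.957 mol
n(Q) = 160.0 / 300.40 = 0.5326 mol
n/ν → R: 0.7393, Q: 0.5326; Q is limiting.
R consumed = (4/1) × 0.5326 = 2.130 mol
R remaining = 2.957 − 2.130 = 0.8270 mol
mass = 0.8270 × 223.50 = 184.8 g

185 g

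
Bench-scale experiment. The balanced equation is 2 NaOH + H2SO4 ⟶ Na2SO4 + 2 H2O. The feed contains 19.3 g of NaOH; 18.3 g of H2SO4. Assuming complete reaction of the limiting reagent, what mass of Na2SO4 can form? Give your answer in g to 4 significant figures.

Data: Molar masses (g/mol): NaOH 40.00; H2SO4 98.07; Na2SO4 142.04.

n(NaOH) = 19.30 / 40.00 = 0.4825 mol
n(H2SO4) = 18.30 / 98.07 = 0.1866 mol
n/ν → NaOH: 0.2413, H2SO4: 0.1866; H2SO4 is limiting.
n(Na2SO4) = (1/1) × 0.1866 = 0.1866 mol
mass = 0.1866 × 142.04 = 26.50 g

26.50 g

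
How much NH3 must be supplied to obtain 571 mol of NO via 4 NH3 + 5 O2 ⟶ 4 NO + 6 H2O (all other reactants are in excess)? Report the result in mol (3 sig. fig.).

n(NO) = 571.0 mol
n(NH3) = (4/4) × 571.0 = 571.0 mol

571 mol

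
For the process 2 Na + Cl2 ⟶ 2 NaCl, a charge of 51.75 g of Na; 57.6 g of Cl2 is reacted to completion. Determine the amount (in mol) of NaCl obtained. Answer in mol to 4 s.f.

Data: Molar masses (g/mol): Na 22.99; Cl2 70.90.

1.625 mol

n(Na) = 51.75 / 22.99 = 2.251 mol
n(Cl2) = 57.60 / 70.90 = 0.8124 mol
n/ν → Na: 1.126, Cl2: 0.8124; Cl2 is limiting.
n(NaCl) = (2/1) × 0.8124 = 1.625 mol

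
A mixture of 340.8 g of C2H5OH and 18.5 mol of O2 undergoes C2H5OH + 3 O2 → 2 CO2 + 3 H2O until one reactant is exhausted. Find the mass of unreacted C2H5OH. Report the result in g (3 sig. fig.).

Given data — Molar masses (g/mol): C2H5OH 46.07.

56.7 g

n(C2H5OH) = 340.8 / 46.07 = 7.397 mol
n(O2) = 18.50 mol
n/ν for C2H5OH = 7.397/1 = 7.397
n/ν for O2 = 18.50/3 = 6.167
Smallest n/ν is O2 → limiting reagent.
C2H5OH consumed = (1/3) × 18.50 = 6.167 mol
C2H5OH remaining = 7.397 − 6.167 = 1.230 mol
mass = 1.230 × 46.07 = 56.67 g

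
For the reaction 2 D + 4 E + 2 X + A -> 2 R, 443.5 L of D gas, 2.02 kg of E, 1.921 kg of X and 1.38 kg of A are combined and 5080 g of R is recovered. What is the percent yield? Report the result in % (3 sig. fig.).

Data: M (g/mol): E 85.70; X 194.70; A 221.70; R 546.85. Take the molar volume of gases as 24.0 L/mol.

94.2 %

n(D) = 443.5 / 24.0 = 18.48 mol
n(E) = 2.020×1000 / 85.70 = 23.57 mol
n(X) = 1.921×1000 / 194.70 = 9.866 mol
n(A) = 1.380×1000 / 221.70 = 6.225 mol
n/ν → D: 9.240, E: 5.893, X: 4.933, A: 6.225; X is limiting.
theoretical n(R) = (2/2) × 9.866 = 9.866 mol → 5395 g
% yield = 5080 / 5395 × 100 = 94.16 %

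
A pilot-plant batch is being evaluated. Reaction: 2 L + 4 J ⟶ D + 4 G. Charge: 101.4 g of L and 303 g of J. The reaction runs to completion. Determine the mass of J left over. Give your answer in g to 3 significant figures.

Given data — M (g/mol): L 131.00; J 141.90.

83.3 g

n(L) = 101.4 / 131.00 = 0.7740 mol
n(J) = 303.0 / 141.90 = 2.135 mol
n/ν → L: 0.3870, J: 0.5338; L is limiting.
J consumed = (4/2) × 0.7740 = 1.548 mol
J remaining = 2.135 − 1.548 = 0.5870 mol
mass = 0.5870 × 141.90 = 83.30 g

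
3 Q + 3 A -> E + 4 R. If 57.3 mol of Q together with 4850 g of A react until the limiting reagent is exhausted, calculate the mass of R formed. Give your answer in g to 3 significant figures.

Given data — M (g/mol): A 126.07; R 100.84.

5170 g

n(Q) = 57.30 mol
n(A) = 4850 / 126.07 = 38.47 mol
n/ν for Q = 57.30/3 = 19.10
n/ν for A = 38.47/3 = 12.82
Smallest n/ν is A → limiting reagent.
n(R) = (4/3) × 38.47 = 51.29 mol
mass = 51.29 × 100.84 = 5172 g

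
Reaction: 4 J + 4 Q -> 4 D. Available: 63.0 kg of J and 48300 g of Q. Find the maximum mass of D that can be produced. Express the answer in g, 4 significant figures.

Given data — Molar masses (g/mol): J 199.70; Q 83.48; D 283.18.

89340 g

n(J) = 63.00×1000 / 199.70 = 315.5 mol
n(Q) = 48300 / 83.48 = 578.6 mol
n/ν → J: 78.88, Q: 144.7; J is limiting.
n(D) = (4/4) × 315.5 = 315.5 mol
mass = 315.5 × 283.18 = 89340 g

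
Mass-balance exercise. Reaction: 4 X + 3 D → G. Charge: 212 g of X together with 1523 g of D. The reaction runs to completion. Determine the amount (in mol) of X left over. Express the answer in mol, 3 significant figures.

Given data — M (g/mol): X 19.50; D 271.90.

n(X) = 212.0 / 19.50 = 10.87 mol
n(D) = 1523 / 271.90 = 5.601 mol
n/ν for X = 10.87/4 = 2.718
n/ν for D = 5.601/3 = 1.867
Smallest n/ν is D → limiting reagent.
X consumed = (4/3) × 5.601 = 7.468 mol
X remaining = 10.87 − 7.468 = 3.402 mol

3.40 mol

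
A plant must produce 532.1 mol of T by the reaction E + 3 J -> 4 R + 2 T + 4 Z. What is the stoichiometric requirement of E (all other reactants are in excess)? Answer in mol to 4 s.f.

n(T) = 532.1 mol
n(E) = (1/2) × 532.1 = 266.1 mol

266.1 mol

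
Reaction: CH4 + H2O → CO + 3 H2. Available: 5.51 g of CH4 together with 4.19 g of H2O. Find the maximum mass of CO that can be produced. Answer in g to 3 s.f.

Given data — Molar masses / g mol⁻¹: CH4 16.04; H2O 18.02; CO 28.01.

6.51 g

n(CH4) = 5.510 / 16.04 = 0.3435 mol
n(H2O) = 4.190 / 18.02 = 0.2325 mol
n/ν for CH4 = 0.3435/1 = 0.3435
n/ν for H2O = 0.2325/1 = 0.2325
Smallest n/ν is H2O → limiting reagent.
n(CO) = (1/1) × 0.2325 = 0.2325 mol
mass = 0.2325 × 28.01 = 6.512 g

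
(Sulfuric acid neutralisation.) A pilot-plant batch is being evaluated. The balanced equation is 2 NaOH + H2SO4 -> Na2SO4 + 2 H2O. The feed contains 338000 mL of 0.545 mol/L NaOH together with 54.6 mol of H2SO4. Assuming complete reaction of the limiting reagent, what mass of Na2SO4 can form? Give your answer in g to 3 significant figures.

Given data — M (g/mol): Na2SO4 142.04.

7760 g

n(NaOH) = 0.545 × 338000/1000 = 184.2 mol
n(H2SO4) = 54.60 mol
n/ν for NaOH = 184.2/2 = 92.10
n/ν for H2SO4 = 54.60/1 = 54.60
Smallest n/ν is H2SO4 → limiting reagent.
n(Na2SO4) = (1/1) × 54.60 = 54.60 mol
mass = 54.60 × 142.04 = 7755 g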